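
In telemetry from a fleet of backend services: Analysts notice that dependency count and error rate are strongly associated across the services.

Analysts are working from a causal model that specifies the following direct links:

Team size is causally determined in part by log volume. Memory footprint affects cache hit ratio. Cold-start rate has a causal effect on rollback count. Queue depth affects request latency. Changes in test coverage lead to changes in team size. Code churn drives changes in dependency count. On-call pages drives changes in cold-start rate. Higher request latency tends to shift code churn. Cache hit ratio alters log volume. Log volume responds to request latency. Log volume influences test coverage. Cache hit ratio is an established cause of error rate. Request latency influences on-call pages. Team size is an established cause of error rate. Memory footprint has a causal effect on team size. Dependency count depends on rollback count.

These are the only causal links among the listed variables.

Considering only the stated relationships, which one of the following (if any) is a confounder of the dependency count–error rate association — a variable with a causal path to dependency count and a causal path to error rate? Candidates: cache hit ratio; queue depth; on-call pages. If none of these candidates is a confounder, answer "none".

Queue depth causes dependency count (queue depth → request latency → code churn → dependency count) and also causes error rate (queue depth → request latency → log volume → team size → error rate); it is a common cause of both.
Each of the other candidates lacks a causal path to at least one of dependency count and error rate, so they do not confound the relationship.

queue depth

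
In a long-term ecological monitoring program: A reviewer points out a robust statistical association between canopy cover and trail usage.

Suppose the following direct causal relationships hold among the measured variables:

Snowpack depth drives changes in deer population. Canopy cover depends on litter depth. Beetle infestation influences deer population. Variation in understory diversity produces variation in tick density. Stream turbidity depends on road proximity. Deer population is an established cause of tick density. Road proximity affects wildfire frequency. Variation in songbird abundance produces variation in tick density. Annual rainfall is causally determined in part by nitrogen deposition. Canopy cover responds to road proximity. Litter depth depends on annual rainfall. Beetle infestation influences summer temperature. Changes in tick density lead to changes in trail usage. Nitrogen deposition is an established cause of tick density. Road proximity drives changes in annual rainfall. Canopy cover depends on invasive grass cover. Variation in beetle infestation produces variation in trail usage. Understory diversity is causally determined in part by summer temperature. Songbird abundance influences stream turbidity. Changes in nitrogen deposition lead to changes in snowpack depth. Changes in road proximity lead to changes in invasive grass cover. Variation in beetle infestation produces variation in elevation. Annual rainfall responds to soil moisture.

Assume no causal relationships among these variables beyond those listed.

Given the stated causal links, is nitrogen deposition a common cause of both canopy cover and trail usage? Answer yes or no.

Nitrogen deposition has a causal path to canopy cover (nitrogen deposition → annual rainfall → litter depth → canopy cover) and to trail usage (nitrogen deposition → tick density → trail usage), so it is a common cause of both — a confounder.

yes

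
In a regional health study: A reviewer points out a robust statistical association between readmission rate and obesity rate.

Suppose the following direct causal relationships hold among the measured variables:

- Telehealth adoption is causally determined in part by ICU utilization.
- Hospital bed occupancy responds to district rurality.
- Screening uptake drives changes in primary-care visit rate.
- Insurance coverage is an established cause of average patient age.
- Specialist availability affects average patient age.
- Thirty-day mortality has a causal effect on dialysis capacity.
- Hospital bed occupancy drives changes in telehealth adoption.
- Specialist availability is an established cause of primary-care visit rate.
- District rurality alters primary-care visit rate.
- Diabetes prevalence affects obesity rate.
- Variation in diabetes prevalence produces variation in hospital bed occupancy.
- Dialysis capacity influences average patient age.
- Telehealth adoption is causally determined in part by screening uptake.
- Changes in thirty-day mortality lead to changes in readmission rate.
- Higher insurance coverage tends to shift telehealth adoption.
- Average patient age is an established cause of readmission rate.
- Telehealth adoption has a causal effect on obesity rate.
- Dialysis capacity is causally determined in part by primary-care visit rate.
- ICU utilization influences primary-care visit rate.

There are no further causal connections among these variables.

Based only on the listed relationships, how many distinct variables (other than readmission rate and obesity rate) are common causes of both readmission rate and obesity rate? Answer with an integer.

4

The common causes are: ICU utilization (to readmission rate via ICU utilization → primary-care visit rate → dialysis capacity → average patient age → readmission rate; to obesity rate via ICU utilization → telehealth adoption → obesity rate); district rurality (to readmission rate via district rurality → primary-care visit rate → dialysis capacity → average patient age → readmission rate; to obesity rate via district rurality → hospital bed occupancy → telehealth adoption → obesity rate); insurance coverage (to readmission rate via insurance coverage → average patient age → readmission rate; to obesity rate via insurance coverage → telehealth adoption → obesity rate); screening uptake (to readmission rate via screening uptake → primary-care visit rate → dialysis capacity → average patient age → readmission rate; to obesity rate via screening uptake → telehealth adoption → obesity rate).
Every other variable lacks a causal path to at least one of readmission rate and obesity rate.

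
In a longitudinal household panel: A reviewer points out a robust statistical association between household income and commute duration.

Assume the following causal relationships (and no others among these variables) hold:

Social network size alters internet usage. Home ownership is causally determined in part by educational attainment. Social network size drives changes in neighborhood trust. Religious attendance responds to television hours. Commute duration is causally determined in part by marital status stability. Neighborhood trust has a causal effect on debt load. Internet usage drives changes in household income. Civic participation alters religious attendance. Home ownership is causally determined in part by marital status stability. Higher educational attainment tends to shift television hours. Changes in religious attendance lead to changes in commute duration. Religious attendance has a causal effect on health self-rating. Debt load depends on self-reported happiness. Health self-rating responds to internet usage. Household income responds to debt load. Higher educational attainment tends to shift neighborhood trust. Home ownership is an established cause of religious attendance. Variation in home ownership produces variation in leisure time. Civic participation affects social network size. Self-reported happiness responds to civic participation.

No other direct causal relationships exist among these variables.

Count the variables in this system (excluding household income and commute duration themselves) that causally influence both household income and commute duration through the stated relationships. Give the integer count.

The common causes are: civic participation (to household income via civic participation → social network size → internet usage → household income; to commute duration via civic participation → religious attendance → commute duration); educational attainment (to household income via educational attainment → neighborhood trust → debt load → household income; to commute duration via educational attainment → home ownership → religious attendance → commute duration).
Every other variable lacks a causal path to at least one of household income and commute duration.

2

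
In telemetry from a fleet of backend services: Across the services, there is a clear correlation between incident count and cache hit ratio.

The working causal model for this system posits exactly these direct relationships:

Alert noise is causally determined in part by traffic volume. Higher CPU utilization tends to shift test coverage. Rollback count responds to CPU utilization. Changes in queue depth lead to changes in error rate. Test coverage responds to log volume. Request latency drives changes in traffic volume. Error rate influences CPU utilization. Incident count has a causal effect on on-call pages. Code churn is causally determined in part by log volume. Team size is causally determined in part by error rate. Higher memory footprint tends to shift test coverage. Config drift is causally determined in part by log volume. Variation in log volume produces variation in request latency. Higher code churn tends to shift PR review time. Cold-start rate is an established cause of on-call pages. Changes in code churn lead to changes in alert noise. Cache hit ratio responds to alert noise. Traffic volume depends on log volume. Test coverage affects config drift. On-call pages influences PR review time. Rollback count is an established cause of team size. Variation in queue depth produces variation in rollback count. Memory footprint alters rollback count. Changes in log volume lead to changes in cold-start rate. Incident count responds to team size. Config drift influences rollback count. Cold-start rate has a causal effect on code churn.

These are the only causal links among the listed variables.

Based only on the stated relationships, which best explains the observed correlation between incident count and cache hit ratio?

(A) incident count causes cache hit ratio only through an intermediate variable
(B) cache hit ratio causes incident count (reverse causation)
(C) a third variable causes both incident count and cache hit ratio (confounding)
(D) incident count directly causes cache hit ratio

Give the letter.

Log volume causes incident count (log volume → config drift → rollback count → team size → incident count) and cache hit ratio (log volume → code churn → alert noise → cache hit ratio) — a common cause creating the correlation.
There is no stated path from incident count to cache hit ratio or from cache hit ratio to incident count, so neither direct nor reverse causation applies.

C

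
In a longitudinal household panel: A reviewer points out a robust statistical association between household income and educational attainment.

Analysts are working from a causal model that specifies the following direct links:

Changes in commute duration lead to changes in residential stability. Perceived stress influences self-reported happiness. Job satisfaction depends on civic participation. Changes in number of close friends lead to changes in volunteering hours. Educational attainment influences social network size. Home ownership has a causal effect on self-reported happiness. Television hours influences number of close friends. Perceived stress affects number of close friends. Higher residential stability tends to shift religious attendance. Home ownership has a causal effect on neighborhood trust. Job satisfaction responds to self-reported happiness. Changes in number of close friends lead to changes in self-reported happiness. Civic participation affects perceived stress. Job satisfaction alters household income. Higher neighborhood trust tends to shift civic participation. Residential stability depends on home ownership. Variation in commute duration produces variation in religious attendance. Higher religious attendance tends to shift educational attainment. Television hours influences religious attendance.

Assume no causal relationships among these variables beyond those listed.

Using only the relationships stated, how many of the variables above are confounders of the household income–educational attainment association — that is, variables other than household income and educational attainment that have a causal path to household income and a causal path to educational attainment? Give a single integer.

The common causes are: home ownership (to household income via home ownership → self-reported happiness → job satisfaction → household income; to educational attainment via home ownership → residential stability → religious attendance → educational attainment); television hours (to household income via television hours → number of close friends → self-reported happiness → job satisfaction → household income; to educational attainment via television hours → religious attendance → educational attainment).
Every other variable lacks a causal path to at least one of household income and educational attainment.

2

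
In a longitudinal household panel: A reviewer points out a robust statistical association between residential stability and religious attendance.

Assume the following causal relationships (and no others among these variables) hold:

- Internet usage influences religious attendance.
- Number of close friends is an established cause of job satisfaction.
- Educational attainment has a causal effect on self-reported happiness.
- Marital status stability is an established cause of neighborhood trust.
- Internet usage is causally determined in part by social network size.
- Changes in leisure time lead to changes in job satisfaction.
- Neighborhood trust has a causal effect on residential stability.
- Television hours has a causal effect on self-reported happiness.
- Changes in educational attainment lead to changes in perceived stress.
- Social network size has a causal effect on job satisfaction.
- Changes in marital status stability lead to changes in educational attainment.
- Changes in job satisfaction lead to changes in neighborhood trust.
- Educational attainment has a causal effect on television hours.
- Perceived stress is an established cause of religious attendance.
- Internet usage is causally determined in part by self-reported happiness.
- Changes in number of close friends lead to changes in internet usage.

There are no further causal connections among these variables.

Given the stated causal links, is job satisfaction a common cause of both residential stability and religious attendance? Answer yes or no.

no

Job satisfaction has no stated causal path to religious attendance. A confounder must cause both variables, so job satisfaction does not qualify.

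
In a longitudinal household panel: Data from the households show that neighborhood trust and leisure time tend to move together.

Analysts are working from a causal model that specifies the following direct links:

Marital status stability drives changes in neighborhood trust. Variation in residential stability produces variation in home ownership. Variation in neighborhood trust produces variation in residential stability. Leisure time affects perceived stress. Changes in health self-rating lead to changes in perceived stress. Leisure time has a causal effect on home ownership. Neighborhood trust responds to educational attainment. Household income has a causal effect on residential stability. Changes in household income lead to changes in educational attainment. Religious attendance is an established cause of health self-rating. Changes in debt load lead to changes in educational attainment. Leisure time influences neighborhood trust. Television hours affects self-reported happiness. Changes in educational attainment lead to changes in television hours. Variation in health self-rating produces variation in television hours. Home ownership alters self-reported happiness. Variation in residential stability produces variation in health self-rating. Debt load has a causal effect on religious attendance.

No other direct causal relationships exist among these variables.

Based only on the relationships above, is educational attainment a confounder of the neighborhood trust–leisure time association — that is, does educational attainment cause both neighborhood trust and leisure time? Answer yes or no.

Educational attainment has no stated causal path to leisure time. A confounder must cause both variables, so educational attainment does not qualify.

no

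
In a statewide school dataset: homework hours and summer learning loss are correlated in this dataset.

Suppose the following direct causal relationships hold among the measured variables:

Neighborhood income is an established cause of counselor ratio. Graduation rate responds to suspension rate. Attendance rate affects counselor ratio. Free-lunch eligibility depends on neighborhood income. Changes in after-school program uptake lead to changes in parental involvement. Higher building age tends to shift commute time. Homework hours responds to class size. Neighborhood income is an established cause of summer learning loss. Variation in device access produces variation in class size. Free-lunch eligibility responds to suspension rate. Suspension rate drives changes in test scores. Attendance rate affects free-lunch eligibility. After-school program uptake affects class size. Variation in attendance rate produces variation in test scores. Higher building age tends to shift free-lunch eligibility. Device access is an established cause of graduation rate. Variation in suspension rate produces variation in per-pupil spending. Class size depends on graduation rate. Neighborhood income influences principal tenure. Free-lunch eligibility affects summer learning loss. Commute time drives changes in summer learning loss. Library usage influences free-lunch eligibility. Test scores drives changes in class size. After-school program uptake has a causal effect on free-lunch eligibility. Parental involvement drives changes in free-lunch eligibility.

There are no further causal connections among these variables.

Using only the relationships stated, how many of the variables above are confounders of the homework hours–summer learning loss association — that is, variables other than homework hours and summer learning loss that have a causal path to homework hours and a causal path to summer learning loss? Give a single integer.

3

The common causes are: after-school program uptake (to homework hours via after-school program uptake → class size → homework hours; to summer learning loss via after-school program uptake → free-lunch eligibility → summer learning loss); attendance rate (to homework hours via attendance rate → test scores → class size → homework hours; to summer learning loss via attendance rate → free-lunch eligibility → summer learning loss); suspension rate (to homework hours via suspension rate → test scores → class size → homework hours; to summer learning loss via suspension rate → free-lunch eligibility → summer learning loss).
Every other variable lacks a causal path to at least one of homework hours and summer learning loss.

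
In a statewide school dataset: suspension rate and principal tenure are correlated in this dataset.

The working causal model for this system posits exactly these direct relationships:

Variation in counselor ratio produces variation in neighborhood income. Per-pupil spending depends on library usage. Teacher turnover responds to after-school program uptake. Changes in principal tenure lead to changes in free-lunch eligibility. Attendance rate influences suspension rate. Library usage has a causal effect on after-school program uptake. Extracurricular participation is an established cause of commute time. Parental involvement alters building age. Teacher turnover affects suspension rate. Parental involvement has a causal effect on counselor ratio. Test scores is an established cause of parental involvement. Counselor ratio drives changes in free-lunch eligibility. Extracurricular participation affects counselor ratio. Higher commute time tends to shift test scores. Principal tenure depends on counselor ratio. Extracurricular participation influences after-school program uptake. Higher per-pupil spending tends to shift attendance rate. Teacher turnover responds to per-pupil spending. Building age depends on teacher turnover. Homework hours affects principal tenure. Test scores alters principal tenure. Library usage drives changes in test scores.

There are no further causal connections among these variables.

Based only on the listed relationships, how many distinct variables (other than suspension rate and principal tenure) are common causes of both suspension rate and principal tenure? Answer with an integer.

The common causes are: extracurricular participation (to suspension rate via extracurricular participation → after-school program uptake → teacher turnover → suspension rate; to principal tenure via extracurricular participation → counselor ratio → principal tenure); library usage (to suspension rate via library usage → after-school program uptake → teacher turnover → suspension rate; to principal tenure via library usage → test scores → principal tenure).
Every other variable lacks a causal path to at least one of suspension rate and principal tenure.

2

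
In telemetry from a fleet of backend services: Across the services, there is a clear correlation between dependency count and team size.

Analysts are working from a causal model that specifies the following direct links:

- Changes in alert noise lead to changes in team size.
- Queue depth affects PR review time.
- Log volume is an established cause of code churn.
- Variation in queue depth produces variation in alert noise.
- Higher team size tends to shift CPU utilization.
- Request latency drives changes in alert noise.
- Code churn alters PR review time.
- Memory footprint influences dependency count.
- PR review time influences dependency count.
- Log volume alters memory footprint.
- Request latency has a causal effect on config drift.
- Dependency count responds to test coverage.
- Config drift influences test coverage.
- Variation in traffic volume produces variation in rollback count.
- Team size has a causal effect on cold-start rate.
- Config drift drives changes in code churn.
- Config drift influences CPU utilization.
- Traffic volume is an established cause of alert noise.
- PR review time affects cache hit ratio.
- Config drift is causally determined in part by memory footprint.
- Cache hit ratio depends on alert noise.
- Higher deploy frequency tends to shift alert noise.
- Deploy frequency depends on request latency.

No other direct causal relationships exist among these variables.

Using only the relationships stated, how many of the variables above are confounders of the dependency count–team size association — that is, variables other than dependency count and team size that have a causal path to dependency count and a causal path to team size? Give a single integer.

The common causes are: queue depth (to dependency count via queue depth → PR review time → dependency count; to team size via queue depth → alert noise → team size); request latency (to dependency count via request latency → config drift → test coverage → dependency count; to team size via request latency → alert noise → team size).
Every other variable lacks a causal path to at least one of dependency count and team size.

2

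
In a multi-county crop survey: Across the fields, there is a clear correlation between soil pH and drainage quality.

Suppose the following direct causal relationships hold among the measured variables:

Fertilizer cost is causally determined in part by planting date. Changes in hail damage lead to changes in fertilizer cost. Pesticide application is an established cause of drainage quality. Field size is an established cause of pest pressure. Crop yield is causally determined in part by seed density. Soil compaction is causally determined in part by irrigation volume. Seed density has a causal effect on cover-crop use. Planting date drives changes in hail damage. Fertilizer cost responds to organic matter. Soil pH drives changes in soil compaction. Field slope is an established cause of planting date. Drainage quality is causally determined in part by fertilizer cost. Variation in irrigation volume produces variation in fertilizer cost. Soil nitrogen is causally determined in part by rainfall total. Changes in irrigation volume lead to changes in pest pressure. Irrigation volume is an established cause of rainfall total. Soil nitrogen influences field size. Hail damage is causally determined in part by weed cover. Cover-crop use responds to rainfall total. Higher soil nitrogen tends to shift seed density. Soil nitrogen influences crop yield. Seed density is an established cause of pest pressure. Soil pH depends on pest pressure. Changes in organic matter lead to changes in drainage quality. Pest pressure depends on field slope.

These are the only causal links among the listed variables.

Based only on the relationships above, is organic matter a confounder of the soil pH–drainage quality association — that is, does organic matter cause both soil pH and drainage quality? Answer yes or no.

Organic matter has no stated causal path to soil pH. A confounder must cause both variables, so organic matter does not qualify.

no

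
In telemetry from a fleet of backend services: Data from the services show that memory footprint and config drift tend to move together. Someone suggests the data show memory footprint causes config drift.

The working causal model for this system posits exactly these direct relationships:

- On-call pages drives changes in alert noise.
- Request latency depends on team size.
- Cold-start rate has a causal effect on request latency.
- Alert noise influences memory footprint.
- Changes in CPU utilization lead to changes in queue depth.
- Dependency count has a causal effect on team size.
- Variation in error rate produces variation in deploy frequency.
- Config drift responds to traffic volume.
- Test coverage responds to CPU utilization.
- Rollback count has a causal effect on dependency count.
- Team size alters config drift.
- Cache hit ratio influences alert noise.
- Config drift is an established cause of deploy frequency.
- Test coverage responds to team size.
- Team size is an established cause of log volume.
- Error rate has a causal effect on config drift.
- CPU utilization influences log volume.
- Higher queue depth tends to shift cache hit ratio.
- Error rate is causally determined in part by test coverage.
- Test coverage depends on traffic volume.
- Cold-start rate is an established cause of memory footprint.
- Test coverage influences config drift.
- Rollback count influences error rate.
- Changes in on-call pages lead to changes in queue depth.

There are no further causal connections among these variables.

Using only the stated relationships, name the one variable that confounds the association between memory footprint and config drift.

CPU utilization has a causal path to memory footprint (CPU utilization → queue depth → cache hit ratio → alert noise → memory footprint) and a separate causal path to config drift (CPU utilization → test coverage → config drift), so it is a common cause of both.
No stated relationship gives memory footprint a causal route to config drift, so the correlation is explained by the shared upstream cause rather than a direct effect.

CPU utilization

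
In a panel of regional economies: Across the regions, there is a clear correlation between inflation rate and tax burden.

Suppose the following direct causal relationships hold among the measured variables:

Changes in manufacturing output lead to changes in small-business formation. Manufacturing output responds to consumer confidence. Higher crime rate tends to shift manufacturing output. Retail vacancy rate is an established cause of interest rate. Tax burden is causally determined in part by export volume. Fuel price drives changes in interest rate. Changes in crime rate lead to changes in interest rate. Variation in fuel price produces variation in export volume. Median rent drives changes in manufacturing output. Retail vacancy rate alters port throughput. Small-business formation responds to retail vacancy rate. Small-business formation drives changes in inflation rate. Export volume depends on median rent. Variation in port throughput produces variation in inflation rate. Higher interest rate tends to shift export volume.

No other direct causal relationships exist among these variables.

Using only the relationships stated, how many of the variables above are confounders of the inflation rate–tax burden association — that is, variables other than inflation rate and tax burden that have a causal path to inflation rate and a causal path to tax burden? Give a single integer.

3

The common causes are: crime rate (to inflation rate via crime rate → manufacturing output → small-business formation → inflation rate; to tax burden via crime rate → interest rate → export volume → tax burden); median rent (to inflation rate via median rent → manufacturing output → small-business formation → inflation rate; to tax burden via median rent → export volume → tax burden); retail vacancy rate (to inflation rate via retail vacancy rate → small-business formation → inflation rate; to tax burden via retail vacancy rate → interest rate → export volume → tax burden).
Every other variable lacks a causal path to at least one of inflation rate and tax burden.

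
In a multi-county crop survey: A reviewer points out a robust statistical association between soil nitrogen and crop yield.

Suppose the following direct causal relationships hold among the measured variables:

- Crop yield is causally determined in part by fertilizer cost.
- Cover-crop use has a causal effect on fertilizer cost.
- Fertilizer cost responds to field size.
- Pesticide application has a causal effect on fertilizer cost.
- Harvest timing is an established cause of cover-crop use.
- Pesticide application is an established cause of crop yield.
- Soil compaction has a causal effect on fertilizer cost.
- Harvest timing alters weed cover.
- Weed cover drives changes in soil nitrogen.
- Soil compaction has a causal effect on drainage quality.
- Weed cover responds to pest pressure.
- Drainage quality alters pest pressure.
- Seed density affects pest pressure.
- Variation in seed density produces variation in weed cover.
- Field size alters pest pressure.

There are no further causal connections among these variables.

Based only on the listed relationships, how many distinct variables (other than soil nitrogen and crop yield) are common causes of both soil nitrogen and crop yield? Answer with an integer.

The common causes are: field size (to soil nitrogen via field size → pest pressure → weed cover → soil nitrogen; to crop yield via field size → fertilizer cost → crop yield); harvest timing (to soil nitrogen via harvest timing → weed cover → soil nitrogen; to crop yield via harvest timing → cover-crop use → fertilizer cost → crop yield); soil compaction (to soil nitrogen via soil compaction → drainage quality → pest pressure → weed cover → soil nitrogen; to crop yield via soil compaction → fertilizer cost → crop yield).
Every other variable lacks a causal path to at least one of soil nitrogen and crop yield.

3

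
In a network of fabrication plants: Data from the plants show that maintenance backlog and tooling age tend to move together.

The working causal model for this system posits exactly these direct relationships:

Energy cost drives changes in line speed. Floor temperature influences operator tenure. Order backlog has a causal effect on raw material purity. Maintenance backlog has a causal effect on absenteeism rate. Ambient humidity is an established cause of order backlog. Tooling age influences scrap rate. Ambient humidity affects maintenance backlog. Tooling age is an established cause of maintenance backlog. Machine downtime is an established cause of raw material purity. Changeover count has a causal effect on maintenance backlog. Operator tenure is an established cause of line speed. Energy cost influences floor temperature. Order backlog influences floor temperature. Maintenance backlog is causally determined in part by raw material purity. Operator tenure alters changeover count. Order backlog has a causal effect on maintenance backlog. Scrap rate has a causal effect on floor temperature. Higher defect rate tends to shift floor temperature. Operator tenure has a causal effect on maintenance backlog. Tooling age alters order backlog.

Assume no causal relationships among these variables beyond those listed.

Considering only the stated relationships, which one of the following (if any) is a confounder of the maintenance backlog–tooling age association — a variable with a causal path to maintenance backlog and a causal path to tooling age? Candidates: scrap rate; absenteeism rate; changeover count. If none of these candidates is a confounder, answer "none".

none

None of the listed candidates has causal paths to both maintenance backlog and tooling age in the stated relationships, so none is a common cause.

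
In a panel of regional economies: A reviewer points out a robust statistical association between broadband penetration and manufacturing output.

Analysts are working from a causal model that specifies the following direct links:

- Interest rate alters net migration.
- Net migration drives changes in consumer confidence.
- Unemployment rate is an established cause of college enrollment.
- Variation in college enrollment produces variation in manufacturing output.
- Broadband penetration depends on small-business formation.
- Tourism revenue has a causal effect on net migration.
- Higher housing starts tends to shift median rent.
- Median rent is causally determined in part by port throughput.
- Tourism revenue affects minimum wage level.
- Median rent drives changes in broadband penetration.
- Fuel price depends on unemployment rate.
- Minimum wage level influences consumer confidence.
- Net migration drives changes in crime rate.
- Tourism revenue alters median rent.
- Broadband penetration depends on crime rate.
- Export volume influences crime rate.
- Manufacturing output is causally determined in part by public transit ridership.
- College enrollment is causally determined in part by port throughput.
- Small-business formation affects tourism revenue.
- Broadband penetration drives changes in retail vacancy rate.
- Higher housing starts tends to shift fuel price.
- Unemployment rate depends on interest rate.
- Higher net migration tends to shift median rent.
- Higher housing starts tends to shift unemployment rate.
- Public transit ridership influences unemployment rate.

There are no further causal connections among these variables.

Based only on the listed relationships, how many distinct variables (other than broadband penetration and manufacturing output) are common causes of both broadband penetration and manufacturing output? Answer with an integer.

3

The common causes are: housing starts (to broadband penetration via housing starts → median rent → broadband penetration; to manufacturing output via housing starts → unemployment rate → college enrollment → manufacturing output); interest rate (to broadband penetration via interest rate → net migration → median rent → broadband penetration; to manufacturing output via interest rate → unemployment rate → college enrollment → manufacturing output); port throughput (to broadband penetration via port throughput → median rent → broadband penetration; to manufacturing output via port throughput → college enrollment → manufacturing output).
Every other variable lacks a causal path to at least one of broadband penetration and manufacturing output.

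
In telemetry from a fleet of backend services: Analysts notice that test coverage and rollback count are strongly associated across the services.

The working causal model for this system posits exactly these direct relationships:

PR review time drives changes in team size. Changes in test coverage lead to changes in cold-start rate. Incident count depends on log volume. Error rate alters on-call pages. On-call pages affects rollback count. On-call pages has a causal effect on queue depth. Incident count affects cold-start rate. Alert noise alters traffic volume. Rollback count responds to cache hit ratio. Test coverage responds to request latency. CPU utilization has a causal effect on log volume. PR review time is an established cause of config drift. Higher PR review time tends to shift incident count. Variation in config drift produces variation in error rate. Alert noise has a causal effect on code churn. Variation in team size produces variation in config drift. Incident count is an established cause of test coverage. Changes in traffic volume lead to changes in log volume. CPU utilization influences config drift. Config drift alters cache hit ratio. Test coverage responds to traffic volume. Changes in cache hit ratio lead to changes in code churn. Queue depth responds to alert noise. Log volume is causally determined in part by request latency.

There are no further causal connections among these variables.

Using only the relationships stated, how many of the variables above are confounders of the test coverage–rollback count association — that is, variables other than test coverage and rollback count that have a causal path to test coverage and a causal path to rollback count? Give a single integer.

The common causes are: CPU utilization (to test coverage via CPU utilization → log volume → incident count → test coverage; to rollback count via CPU utilization → config drift → cache hit ratio → rollback count); PR review time (to test coverage via PR review time → incident count → test coverage; to rollback count via PR review time → config drift → cache hit ratio → rollback count).
Every other variable lacks a causal path to at least one of test coverage and rollback count.

2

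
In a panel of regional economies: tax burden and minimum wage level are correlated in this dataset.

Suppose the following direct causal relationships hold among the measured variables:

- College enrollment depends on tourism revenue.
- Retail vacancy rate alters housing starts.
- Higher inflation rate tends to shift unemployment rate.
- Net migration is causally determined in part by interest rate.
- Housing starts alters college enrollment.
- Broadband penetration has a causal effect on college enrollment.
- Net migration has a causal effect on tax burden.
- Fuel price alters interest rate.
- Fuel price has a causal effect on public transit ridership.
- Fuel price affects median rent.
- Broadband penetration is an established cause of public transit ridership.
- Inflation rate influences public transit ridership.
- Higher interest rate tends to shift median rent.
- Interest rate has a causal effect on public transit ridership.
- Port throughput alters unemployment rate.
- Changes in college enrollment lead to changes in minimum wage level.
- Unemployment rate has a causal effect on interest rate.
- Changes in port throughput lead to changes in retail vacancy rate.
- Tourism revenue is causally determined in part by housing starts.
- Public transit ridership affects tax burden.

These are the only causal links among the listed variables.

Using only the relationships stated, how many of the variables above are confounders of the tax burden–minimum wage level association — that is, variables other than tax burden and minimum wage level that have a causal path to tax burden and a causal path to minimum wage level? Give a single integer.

2

The common causes are: broadband penetration (to tax burden via broadband penetration → public transit ridership → tax burden; to minimum wage level via broadband penetration → college enrollment → minimum wage level); port throughput (to tax burden via port throughput → unemployment rate → interest rate → net migration → tax burden; to minimum wage level via port throughput → retail vacancy rate → housing starts → college enrollment → minimum wage level).
Every other variable lacks a causal path to at least one of tax burden and minimum wage level.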